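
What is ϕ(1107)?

First factor: 1107 = 3^3 · 41.
φ(3^3) = 3^2·(3−1) = 9·2 = 18.
φ(41) = 41 − 1 = 40.
φ(1107) = 18 × 40 = 720.

720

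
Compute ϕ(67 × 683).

φ(45761) = 45761 · (1 − 1/67) · (1 − 1/683)
       = 45761 · 45012/45761 = 45012.

45012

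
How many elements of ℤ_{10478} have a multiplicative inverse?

Prime factorization: 10478 = 2 · 13**2 · 31.
φ(10478) = 10478 · (1 − 1/2) · (1 − 1/13) · (1 − 1/31)
       = 10478 · 360/806 = 4680.

4680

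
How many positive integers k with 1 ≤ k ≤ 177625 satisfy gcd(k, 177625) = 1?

Prime factorization: 177625 = 5^3 · 7^2 · 29.
φ(5^3) = 5^3 − 5^2 = 125 − 25 = 100.
φ(7^2) = 7^2 − 7^1 = 49 − 7 = 42.
φ(29) = 29 − 1 = 28.
Since φ is multiplicative, φ(177625) = 100 · 42 · 28 = 117600.

117600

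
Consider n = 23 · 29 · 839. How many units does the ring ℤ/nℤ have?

516208

φ(559613) = 559613 · (1 − 1/23) · (1 − 1/29) · (1 − 1/839)
       = 559613 · 516208/559613 = 516208.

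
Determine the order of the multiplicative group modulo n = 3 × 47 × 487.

φ(3) = 3 − 1 = 2.
φ(47) = 47 − 1 = 46.
φ(487) = 487 − 1 = 486.
Multiply: 2 · 46 · 486 = 44712.

44712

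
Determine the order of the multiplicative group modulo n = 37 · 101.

3600

φ(37) = 37 − 1 = 36.
φ(101) = 101 − 1 = 100.
Since φ is multiplicative, φ(3737) = 36 · 100 = 3600.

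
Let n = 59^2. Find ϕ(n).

3422

φ(3481) = 3481 · (1 − 1/59)
       = 3481 · 58/59 = 3422.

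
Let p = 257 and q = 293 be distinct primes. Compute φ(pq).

φ(257) = 257 − 1 = 256.
φ(293) = 293 − 1 = 292.
Since φ is multiplicative, φ(75301) = 256 · 292 = 74752.

74752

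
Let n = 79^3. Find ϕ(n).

φ(493039) = 493039 · (1 − 1/79)
       = 493039 · 78/79 = 486798.

486798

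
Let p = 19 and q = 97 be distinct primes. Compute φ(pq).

1728

For distinct primes, φ(pq) = (p−1)(q−1) = 18 × 96 = 1728.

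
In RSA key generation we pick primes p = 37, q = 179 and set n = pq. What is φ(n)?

6408

For distinct primes, φ(pq) = (p−1)(q−1) = 36 × 178 = 6408.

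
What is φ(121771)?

96768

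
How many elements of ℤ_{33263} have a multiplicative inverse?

30240

First factor: 33263 = 29 × 31 × 37.
φ(33263) = 33263 · (1 − 1/29) · (1 − 1/31) · (1 − 1/37)
       = 33263 · 30240/33263 = 30240.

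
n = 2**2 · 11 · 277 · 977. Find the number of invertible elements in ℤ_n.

φ(2^2) = 2^2 − 2^1 = 4 − 2 = 2.
φ(11) = 11 − 1 = 10.
φ(277) = 277 − 1 = 276.
φ(977) = 977 − 1 = 976.
Since φ is multiplicative, φ(11907676) = 2 · 10 · 276 · 976 = 5387520.

5387520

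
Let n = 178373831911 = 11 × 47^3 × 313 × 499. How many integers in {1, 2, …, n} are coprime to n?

157883768640

φ(178373831911) = 178373831911 · (1 − 1/11) · (1 − 1/47) · (1 − 1/313) · (1 − 1/499)
       = 178373831911 · 71472960/80748679 = 157883768640.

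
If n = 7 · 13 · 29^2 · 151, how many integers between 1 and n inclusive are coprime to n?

8769600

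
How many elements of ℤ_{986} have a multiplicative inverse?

448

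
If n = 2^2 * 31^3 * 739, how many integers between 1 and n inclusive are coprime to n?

42553080

φ(88062196) = 88062196 · (1 − 1/2) · (1 − 1/31) · (1 − 1/739)
       = 88062196 · 22140/45818 = 42553080.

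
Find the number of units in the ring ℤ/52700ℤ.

19200

Factor 52700: 52700 = 2**2 × 5**2 × 17 × 31.
φ(2^2) = 2^1·(2−1) = 2·1 = 2.
φ(5^2) = 5^1·(5−1) = 5·4 = 20.
φ(17) = 17 − 1 = 16.
φ(31) = 31 − 1 = 30.
φ(52700) = 2 × 20 × 16 × 30 = 19200.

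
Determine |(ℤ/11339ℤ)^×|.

9856

Factor 11339: 11339 = 17 * 23 * 29.
φ(11339) = 11339 · (1 − 1/17) · (1 − 1/23) · (1 − 1/29)
       = 11339 · 9856/11339 = 9856.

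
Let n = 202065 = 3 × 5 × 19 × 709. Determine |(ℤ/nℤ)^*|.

φ(202065) = 202065 · (1 − 1/3) · (1 − 1/5) · (1 − 1/19) · (1 − 1/709)
       = 202065 · 101952/202065 = 101952.

101952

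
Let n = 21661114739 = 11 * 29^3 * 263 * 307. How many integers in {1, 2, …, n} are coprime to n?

18878902560

φ(21661114739) = 21661114739 · (1 − 1/11) · (1 − 1/29) · (1 − 1/263) · (1 − 1/307)
       = 21661114739 · 22448160/25756379 = 18878902560.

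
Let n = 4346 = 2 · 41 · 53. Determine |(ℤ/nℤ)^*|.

2080

φ(2) = 2 − 1 = 1.
φ(41) = 41 − 1 = 40.
φ(53) = 53 − 1 = 52.
Multiply: 1 · 40 · 52 = 2080.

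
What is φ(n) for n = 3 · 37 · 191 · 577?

φ(12232977) = 12232977 · (1 − 1/3) · (1 − 1/37) · (1 − 1/191) · (1 − 1/577)
       = 12232977 · 7879680/12232977 = 7879680.

7879680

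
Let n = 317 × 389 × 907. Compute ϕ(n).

111082848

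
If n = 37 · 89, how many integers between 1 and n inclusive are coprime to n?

φ(37) = 37 − 1 = 36.
φ(89) = 89 − 1 = 88.
φ(3293) = 36 × 88 = 3168.

3168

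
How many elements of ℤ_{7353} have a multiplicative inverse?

4536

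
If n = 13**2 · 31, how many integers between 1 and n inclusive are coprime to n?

φ(5239) = 5239 · (1 − 1/13) · (1 − 1/31)
       = 5239 · 360/403 = 4680.

4680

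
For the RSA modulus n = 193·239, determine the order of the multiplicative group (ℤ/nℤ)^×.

φ(pq) = (p−1)(q−1) = 192 · 238 = 45696.

45696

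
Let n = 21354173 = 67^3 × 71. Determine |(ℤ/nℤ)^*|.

20739180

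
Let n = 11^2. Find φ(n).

φ(11^2) = 11^2 − 11^1 = 121 − 11 = 110.

110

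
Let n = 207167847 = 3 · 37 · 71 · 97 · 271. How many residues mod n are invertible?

130636800

φ(207167847) = 207167847 · (1 − 1/3) · (1 − 1/37) · (1 − 1/71) · (1 − 1/97) · (1 − 1/271)
       = 207167847 · 130636800/207167847 = 130636800.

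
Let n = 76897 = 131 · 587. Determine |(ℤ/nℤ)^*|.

φ(131) = 131 − 1 = 130.
φ(587) = 587 − 1 = 586.
φ(76897) = 130 × 586 = 76180.

76180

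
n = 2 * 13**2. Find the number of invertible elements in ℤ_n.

156

φ(338) = 338 · (1 − 1/2) · (1 − 1/13)
       = 338 · 12/26 = 156.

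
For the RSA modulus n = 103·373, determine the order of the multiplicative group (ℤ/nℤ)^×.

φ(n) = (p − 1)(q − 1) = (103−1)(373−1) = 102·372 = 37944.

37944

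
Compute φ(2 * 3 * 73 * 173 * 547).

φ(41448378) = 41448378 · (1 − 1/2) · (1 − 1/3) · (1 − 1/73) · (1 − 1/173) · (1 − 1/547)
       = 41448378 · 13523328/41448378 = 13523328.

13523328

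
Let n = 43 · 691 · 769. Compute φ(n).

φ(43) = 43 − 1 = 42.
φ(691) = 691 − 1 = 690.
φ(769) = 769 − 1 = 768.
Since φ is multiplicative, φ(22849297) = 42 · 690 · 768 = 22256640.

22256640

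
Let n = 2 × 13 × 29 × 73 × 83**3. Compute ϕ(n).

φ(31472300054) = 31472300054 · (1 − 1/2) · (1 − 1/13) · (1 − 1/29) · (1 − 1/73) · (1 − 1/83)
       = 31472300054 · 1983744/4568486 = 13666012416.

13666012416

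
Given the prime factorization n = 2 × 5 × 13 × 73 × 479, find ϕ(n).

1651968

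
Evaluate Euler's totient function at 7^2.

42

φ(49) = 49 · (1 − 1/7)
       = 49 · 6/7 = 42.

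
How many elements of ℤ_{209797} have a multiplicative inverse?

161280

209797 = 7 × 17 × 41 × 43.
φ(7) = 7 − 1 = 6.
φ(17) = 17 − 1 = 16.
φ(41) = 41 − 1 = 40.
φ(43) = 43 − 1 = 42.
φ(209797) = 6 × 16 × 40 × 42 = 161280.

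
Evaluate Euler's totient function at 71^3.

φ(71^3) = 71^2·(71−1) = 5041·70 = 352870.

352870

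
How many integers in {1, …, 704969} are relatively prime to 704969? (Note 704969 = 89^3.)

697048

φ(704969) = 704969 · (1 − 1/89)
       = 704969 · 88/89 = 697048.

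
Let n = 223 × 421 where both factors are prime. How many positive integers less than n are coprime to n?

For distinct primes, φ(pq) = (p−1)(q−1) = 222 × 420 = 93240.

93240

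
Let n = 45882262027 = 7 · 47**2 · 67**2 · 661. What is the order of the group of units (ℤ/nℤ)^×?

φ(7) = 7 − 1 = 6.
φ(47^2) = 47^2 − 47^1 = 2209 − 47 = 2162.
φ(67^2) = 67^2 − 67^1 = 4489 − 67 = 4422.
φ(661) = 661 − 1 = 660.
Since φ is multiplicative, φ(45882262027) = 6 · 2162 · 4422 · 660 = 37859041440.

37859041440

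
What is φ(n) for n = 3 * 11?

φ(3) = 3 − 1 = 2.
φ(11) = 11 − 1 = 10.
φ(33) = 2 × 10 = 20.

20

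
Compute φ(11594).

4800

Prime factorization: 11594 = 2 × 11 × 17 × 31.
φ(2) = 2 − 1 = 1.
φ(11) = 11 − 1 = 10.
φ(17) = 17 − 1 = 16.
φ(31) = 31 − 1 = 30.
Since φ is multiplicative, φ(11594) = 1 · 10 · 16 · 30 = 4800.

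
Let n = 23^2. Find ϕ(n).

506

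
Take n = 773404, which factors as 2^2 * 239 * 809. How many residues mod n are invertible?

φ(773404) = 773404 · (1 − 1/2) · (1 − 1/239) · (1 − 1/809)
       = 773404 · 192304/386702 = 384608.

384608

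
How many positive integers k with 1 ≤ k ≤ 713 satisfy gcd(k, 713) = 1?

Prime factorization: 713 = 23 * 31.
φ(23) = 23 − 1 = 22.
φ(31) = 31 − 1 = 30.
Since φ is multiplicative, φ(713) = 22 · 30 = 660.

660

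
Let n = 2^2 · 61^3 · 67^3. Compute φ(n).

132292266480

φ(2^2) = 2^1·(2−1) = 2·1 = 2.
φ(61^3) = 61^2·(61−1) = 3721·60 = 223260.
φ(67^3) = 67^3 − 67^2 = 300763 − 4489 = 296274.
φ(273069946012) = 2 × 223260 × 296274 = 132292266480.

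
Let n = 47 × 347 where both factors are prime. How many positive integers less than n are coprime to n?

15916

φ(n) = (p − 1)(q − 1) = (47−1)(347−1) = 46·346 = 15916.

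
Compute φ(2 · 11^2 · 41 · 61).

264000

φ(605242) = 605242 · (1 − 1/2) · (1 − 1/11) · (1 − 1/41) · (1 − 1/61)
       = 605242 · 24000/55022 = 264000.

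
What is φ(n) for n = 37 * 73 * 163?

φ(37) = 37 − 1 = 36.
φ(73) = 73 − 1 = 72.
φ(163) = 163 − 1 = 162.
Multiply: 36 · 72 · 162 = 419904.

419904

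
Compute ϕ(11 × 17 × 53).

φ(9911) = 9911 · (1 − 1/11) · (1 − 1/17) · (1 − 1/53)
       = 9911 · 8320/9911 = 8320.

8320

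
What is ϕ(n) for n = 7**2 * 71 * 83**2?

φ(23966831) = 23966831 · (1 − 1/7) · (1 − 1/71) · (1 − 1/83)
       = 23966831 · 34440/41251 = 20009640.

20009640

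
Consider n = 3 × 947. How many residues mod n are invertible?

φ(2841) = 2841 · (1 − 1/3) · (1 − 1/947)
       = 2841 · 1892/2841 = 1892.

1892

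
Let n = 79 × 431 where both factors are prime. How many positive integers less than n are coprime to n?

33540

φ(pq) = (p−1)(q−1) = 78 · 430 = 33540.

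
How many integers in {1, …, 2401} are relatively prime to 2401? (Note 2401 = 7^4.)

2058

φ(2401) = 2401 · (1 − 1/7)
       = 2401 · 6/7 = 2058.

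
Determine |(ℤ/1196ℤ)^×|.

First factor: 1196 = 2^2 · 13 · 23.
φ(1196) = 1196 · (1 − 1/2) · (1 − 1/13) · (1 − 1/23)
       = 1196 · 264/598 = 528.

528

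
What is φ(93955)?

66528

Prime factorization: 93955 = 5 · 19 · 23 · 43.
φ(93955) = 93955 · (1 − 1/5) · (1 − 1/19) · (1 − 1/23) · (1 − 1/43)
       = 93955 · 66528/93955 = 66528.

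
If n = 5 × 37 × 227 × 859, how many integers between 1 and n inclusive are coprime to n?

27922752

φ(5) = 5 − 1 = 4.
φ(37) = 37 − 1 = 36.
φ(227) = 227 − 1 = 226.
φ(859) = 859 − 1 = 858.
φ(36073705) = 4 × 36 × 226 × 858 = 27922752.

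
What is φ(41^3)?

67240

φ(41^3) = 41^2·(41−1) = 1681·40 = 67240.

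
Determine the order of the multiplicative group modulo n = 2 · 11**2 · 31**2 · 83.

φ(19302646) = 19302646 · (1 − 1/2) · (1 − 1/11) · (1 − 1/31) · (1 − 1/83)
       = 19302646 · 24600/56606 = 8388600.

8388600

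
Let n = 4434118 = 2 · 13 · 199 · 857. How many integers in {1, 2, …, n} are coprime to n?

2033856

φ(4434118) = 4434118 · (1 − 1/2) · (1 − 1/13) · (1 − 1/199) · (1 − 1/857)
       = 4434118 · 2033856/4434118 = 2033856.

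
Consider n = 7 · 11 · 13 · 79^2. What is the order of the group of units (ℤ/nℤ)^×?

4436640

φ(7) = 7 − 1 = 6.
φ(11) = 11 − 1 = 10.
φ(13) = 13 − 1 = 12.
φ(79^2) = 79^2 − 79^1 = 6241 − 79 = 6162.
Multiply: 6 · 10 · 12 · 6162 = 4436640.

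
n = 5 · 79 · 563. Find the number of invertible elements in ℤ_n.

φ(222385) = 222385 · (1 − 1/5) · (1 − 1/79) · (1 − 1/563)
       = 222385 · 175344/222385 = 175344.

175344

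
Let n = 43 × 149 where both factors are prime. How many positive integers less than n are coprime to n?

6216

φ(pq) = (p−1)(q−1) = 42 · 148 = 6216.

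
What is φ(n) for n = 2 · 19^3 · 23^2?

φ(2) = 2 − 1 = 1.
φ(19^3) = 19^2·(19−1) = 361·18 = 6498.
φ(23^2) = 23^1·(23−1) = 23·22 = 506.
φ(7256822) = 1 × 6498 × 506 = 3287988.

3287988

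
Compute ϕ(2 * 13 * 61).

720

φ(2) = 2 − 1 = 1.
φ(13) = 13 − 1 = 12.
φ(61) = 61 − 1 = 60.
φ(1586) = 1 × 12 × 60 = 720.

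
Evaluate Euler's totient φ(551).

First factor: 551 = 19 · 29.
φ(551) = 551 · (1 − 1/19) · (1 − 1/29)
       = 551 · 504/551 = 504.

504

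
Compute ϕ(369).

369 = 3**2 * 41.
φ(369) = 369 · (1 − 1/3) · (1 − 1/41)
       = 369 · 80/123 = 240.

240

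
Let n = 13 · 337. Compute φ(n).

φ(4381) = 4381 · (1 − 1/13) · (1 − 1/337)
       = 4381 · 4032/4381 = 4032.

4032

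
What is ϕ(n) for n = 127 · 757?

φ(127) = 127 − 1 = 126.
φ(757) = 757 − 1 = 756.
Since φ is multiplicative, φ(96139) = 126 · 756 = 95256.

95256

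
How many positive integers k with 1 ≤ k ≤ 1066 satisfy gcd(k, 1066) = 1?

1066 = 2 · 13 · 41.
φ(2) = 2 − 1 = 1.
φ(13) = 13 − 1 = 12.
φ(41) = 41 − 1 = 40.
Multiply: 1 · 12 · 40 = 480.

480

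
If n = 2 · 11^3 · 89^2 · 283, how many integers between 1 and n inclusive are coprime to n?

φ(2) = 2 − 1 = 1.
φ(11^3) = 11^2·(11−1) = 121·10 = 1210.
φ(89^2) = 89^1·(89−1) = 89·88 = 7832.
φ(283) = 283 − 1 = 282.
φ(5967253666) = 1 × 1210 × 7832 × 282 = 2672435040.

2672435040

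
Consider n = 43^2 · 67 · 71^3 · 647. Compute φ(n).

φ(28687390203211) = 28687390203211 · (1 − 1/43) · (1 − 1/67) · (1 − 1/71) · (1 − 1/647)
       = 28687390203211 · 125349840/132344497 = 27171207367920.

27171207367920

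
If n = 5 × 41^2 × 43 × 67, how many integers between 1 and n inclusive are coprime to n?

φ(5) = 5 − 1 = 4.
φ(41^2) = 41^2 − 41^1 = 1681 − 41 = 1640.
φ(43) = 43 − 1 = 42.
φ(67) = 67 − 1 = 66.
Multiply: 4 · 1640 · 42 · 66 = 18184320.

18184320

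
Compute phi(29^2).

812

φ(29^2) = 29^1·(29−1) = 29·28 = 812.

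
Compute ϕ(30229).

27216

Prime factorization: 30229 = 19 · 37 · 43.
φ(19) = 19 − 1 = 18.
φ(37) = 37 − 1 = 36.
φ(43) = 43 − 1 = 42.
Multiply: 18 · 36 · 42 = 27216.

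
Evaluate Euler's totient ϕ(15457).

13440

First factor: 15457 = 13 × 29 × 41.
φ(13) = 13 − 1 = 12.
φ(29) = 29 − 1 = 28.
φ(41) = 41 − 1 = 40.
φ(15457) = 12 × 28 × 40 = 13440.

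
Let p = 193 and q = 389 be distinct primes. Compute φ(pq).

φ(193) = 193 − 1 = 192.
φ(389) = 389 − 1 = 388.
φ(75077) = 192 × 388 = 74496.

74496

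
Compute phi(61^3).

φ(61^3) = 61^2·(61−1) = 3721·60 = 223260.

223260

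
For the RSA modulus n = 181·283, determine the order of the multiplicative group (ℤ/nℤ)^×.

φ(181) = 181 − 1 = 180.
φ(283) = 283 − 1 = 282.
φ(51223) = 180 × 282 = 50760.

50760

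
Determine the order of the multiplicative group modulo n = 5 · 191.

760

φ(5) = 5 − 1 = 4.
φ(191) = 191 − 1 = 190.
Since φ is multiplicative, φ(955) = 4 · 190 = 760.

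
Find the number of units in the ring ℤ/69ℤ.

44

Prime factorization: 69 = 3 * 23.
φ(3) = 3 − 1 = 2.
φ(23) = 23 − 1 = 22.
Since φ is multiplicative, φ(69) = 2 · 22 = 44.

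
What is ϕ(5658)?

1760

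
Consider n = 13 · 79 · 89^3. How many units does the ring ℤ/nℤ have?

652436928

φ(724003163) = 724003163 · (1 − 1/13) · (1 − 1/79) · (1 − 1/89)
       = 724003163 · 82368/91403 = 652436928.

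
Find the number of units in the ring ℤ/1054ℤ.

480

First factor: 1054 = 2 × 17 × 31.
φ(2) = 2 − 1 = 1.
φ(17) = 17 − 1 = 16.
φ(31) = 31 − 1 = 30.
Since φ is multiplicative, φ(1054) = 1 · 16 · 30 = 480.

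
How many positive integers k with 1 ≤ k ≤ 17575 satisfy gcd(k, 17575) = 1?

Factor 17575: 17575 = 5^2 · 19 · 37.
φ(17575) = 17575 · (1 − 1/5) · (1 − 1/19) · (1 − 1/37)
       = 17575 · 2592/3515 = 12960.

12960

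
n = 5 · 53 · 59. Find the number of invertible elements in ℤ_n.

φ(15635) = 15635 · (1 − 1/5) · (1 − 1/53) · (1 − 1/59)
       = 15635 · 12064/15635 = 12064.

12064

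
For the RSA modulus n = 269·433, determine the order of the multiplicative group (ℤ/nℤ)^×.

115776

φ(pq) = (p−1)(q−1) = 268 · 432 = 115776.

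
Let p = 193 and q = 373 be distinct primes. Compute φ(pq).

71424

φ(193) = 193 − 1 = 192.
φ(373) = 373 − 1 = 372.
Multiply: 192 · 372 = 71424.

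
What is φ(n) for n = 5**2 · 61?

φ(1525) = 1525 · (1 − 1/5) · (1 − 1/61)
       = 1525 · 240/305 = 1200.

1200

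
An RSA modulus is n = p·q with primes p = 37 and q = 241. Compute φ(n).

For distinct primes, φ(pq) = (p−1)(q−1) = 36 × 240 = 8640.

8640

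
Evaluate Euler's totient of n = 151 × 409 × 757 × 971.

φ(151) = 151 − 1 = 150.
φ(409) = 409 − 1 = 408.
φ(757) = 757 − 1 = 756.
φ(971) = 971 − 1 = 970.
Multiply: 150 · 408 · 756 · 970 = 44879184000.

44879184000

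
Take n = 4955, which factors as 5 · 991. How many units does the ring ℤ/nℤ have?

3960

φ(5) = 5 − 1 = 4.
φ(991) = 991 − 1 = 990.
Since φ is multiplicative, φ(4955) = 4 · 990 = 3960.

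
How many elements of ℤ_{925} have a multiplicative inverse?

720

925 = 5^2 × 37.
φ(5^2) = 5^1·(5−1) = 5·4 = 20.
φ(37) = 37 − 1 = 36.
φ(925) = 20 × 36 = 720.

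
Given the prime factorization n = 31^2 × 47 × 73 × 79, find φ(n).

240252480

φ(31^2) = 31^1·(31−1) = 31·30 = 930.
φ(47) = 47 − 1 = 46.
φ(73) = 73 − 1 = 72.
φ(79) = 79 − 1 = 78.
φ(260478089) = 930 × 46 × 72 × 78 = 240252480.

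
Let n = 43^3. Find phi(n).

77658

φ(43^3) = 43^2·(43−1) = 1849·42 = 77658.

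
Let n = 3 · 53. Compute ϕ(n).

104

φ(3) = 3 − 1 = 2.
φ(53) = 53 − 1 = 52.
Since φ is multiplicative, φ(159) = 2 · 52 = 104.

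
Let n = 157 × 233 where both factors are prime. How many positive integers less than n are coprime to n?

36192

φ(pq) = (p−1)(q−1) = 156 · 232 = 36192.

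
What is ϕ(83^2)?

φ(83^2) = 83^1·(83−1) = 83·82 = 6806.

6806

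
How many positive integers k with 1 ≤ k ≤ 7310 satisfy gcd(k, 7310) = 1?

2688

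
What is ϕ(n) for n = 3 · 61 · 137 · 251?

4080000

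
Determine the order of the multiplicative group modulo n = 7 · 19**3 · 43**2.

70412328

φ(88776037) = 88776037 · (1 − 1/7) · (1 − 1/19) · (1 − 1/43)
       = 88776037 · 4536/5719 = 70412328.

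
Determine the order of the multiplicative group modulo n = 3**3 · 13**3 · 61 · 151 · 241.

φ(3^3) = 3^2·(3−1) = 9·2 = 18.
φ(13^3) = 13^3 − 13^2 = 2197 − 169 = 2028.
φ(61) = 61 − 1 = 60.
φ(151) = 151 − 1 = 150.
φ(241) = 241 − 1 = 240.
Multiply: 18 · 2028 · 60 · 150 · 240 = 78848640000.

78848640000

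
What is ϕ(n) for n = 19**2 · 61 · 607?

φ(19^2) = 19^2 − 19^1 = 361 − 19 = 342.
φ(61) = 61 − 1 = 60.
φ(607) = 607 − 1 = 606.
Since φ is multiplicative, φ(13366747) = 342 · 60 · 606 = 12435120.

12435120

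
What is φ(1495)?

1056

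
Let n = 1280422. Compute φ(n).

Factor 1280422: 1280422 = 2 × 11^3 × 13 × 37.
φ(2) = 2 − 1 = 1.
φ(11^3) = 11^3 − 11^2 = 1331 − 121 = 1210.
φ(13) = 13 − 1 = 12.
φ(37) = 37 − 1 = 36.
φ(1280422) = 1 × 1210 × 12 × 36 = 522720.

522720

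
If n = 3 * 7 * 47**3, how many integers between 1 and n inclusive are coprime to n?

1219368

φ(3) = 3 − 1 = 2.
φ(7) = 7 − 1 = 6.
φ(47^3) = 47^2·(47−1) = 2209·46 = 101614.
Multiply: 2 · 6 · 101614 = 1219368.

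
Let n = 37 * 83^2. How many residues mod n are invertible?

φ(254893) = 254893 · (1 − 1/37) · (1 − 1/83)
       = 254893 · 2952/3071 = 245016.

245016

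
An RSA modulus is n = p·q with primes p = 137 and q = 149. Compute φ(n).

20128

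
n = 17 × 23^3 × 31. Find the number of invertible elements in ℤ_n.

5586240

φ(6412009) = 6412009 · (1 − 1/17) · (1 − 1/23) · (1 − 1/31)
       = 6412009 · 10560/12121 = 5586240.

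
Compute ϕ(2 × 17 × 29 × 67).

φ(66062) = 66062 · (1 − 1/2) · (1 − 1/17) · (1 − 1/29) · (1 − 1/67)
       = 66062 · 29568/66062 = 29568.

29568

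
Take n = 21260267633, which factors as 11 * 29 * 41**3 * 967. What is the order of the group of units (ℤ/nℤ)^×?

φ(21260267633) = 21260267633 · (1 − 1/11) · (1 − 1/29) · (1 − 1/41) · (1 − 1/967)
       = 21260267633 · 10819200/12647393 = 18187075200.

18187075200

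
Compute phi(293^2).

85556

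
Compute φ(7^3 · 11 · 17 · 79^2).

φ(400303981) = 400303981 · (1 − 1/7) · (1 − 1/11) · (1 − 1/17) · (1 − 1/79)
       = 400303981 · 74880/103411 = 289860480.

289860480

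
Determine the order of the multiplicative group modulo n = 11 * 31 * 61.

φ(11) = 11 − 1 = 10.
φ(31) = 31 − 1 = 30.
φ(61) = 61 − 1 = 60.
φ(20801) = 10 × 30 × 60 = 18000.

18000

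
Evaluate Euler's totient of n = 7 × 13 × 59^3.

φ(7) = 7 − 1 = 6.
φ(13) = 13 − 1 = 12.
φ(59^3) = 59^2·(59−1) = 3481·58 = 201898.
φ(18689489) = 6 × 12 × 201898 = 14536656.

14536656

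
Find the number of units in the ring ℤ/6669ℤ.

3888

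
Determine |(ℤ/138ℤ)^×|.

44

Prime factorization: 138 = 2 · 3 · 23.
φ(138) = 138 · (1 − 1/2) · (1 − 1/3) · (1 − 1/23)
       = 138 · 44/138 = 44.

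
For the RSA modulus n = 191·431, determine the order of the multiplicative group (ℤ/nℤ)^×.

φ(n) = (p − 1)(q − 1) = (191−1)(431−1) = 190·430 = 81700.

81700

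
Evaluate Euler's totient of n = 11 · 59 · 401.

232000

φ(11) = 11 − 1 = 10.
φ(59) = 59 − 1 = 58.
φ(401) = 401 − 1 = 400.
Multiply: 10 · 58 · 400 = 232000.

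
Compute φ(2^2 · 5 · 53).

416

φ(2^2) = 2^1·(2−1) = 2·1 = 2.
φ(5) = 5 − 1 = 4.
φ(53) = 53 − 1 = 52.
Since φ is multiplicative, φ(1060) = 2 · 4 · 52 = 416.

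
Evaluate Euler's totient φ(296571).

Prime factorization: 296571 = 3 · 11^2 · 19 · 43.
φ(296571) = 296571 · (1 − 1/3) · (1 − 1/11) · (1 − 1/19) · (1 − 1/43)
       = 296571 · 15120/26961 = 166320.

166320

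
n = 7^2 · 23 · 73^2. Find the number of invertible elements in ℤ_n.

φ(7^2) = 7^2 − 7^1 = 49 − 7 = 42.
φ(23) = 23 − 1 = 22.
φ(73^2) = 73^1·(73−1) = 73·72 = 5256.
Multiply: 42 · 22 · 5256 = 4856544.

4856544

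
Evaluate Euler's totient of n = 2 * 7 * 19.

108

φ(2) = 2 − 1 = 1.
φ(7) = 7 − 1 = 6.
φ(19) = 19 − 1 = 18.
φ(266) = 1 × 6 × 18 = 108.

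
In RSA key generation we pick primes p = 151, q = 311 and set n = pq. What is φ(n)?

46500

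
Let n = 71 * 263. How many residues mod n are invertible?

18340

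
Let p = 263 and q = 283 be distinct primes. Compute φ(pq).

φ(pq) = (p−1)(q−1) = 262 · 282 = 73884.

73884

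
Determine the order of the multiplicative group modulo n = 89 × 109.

φ(9701) = 9701 · (1 − 1/89) · (1 − 1/109)
       = 9701 · 9504/9701 = 9504.

9504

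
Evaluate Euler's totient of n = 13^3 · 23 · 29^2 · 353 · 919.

11706633050112

φ(13786185108397) = 13786185108397 · (1 − 1/13) · (1 − 1/23) · (1 − 1/29) · (1 − 1/353) · (1 − 1/919)
       = 13786185108397 · 2388621312/2812933097 = 11706633050112.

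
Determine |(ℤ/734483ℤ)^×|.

635040

Prime factorization: 734483 = 19 · 29 · 31 · 43.
φ(19) = 19 − 1 = 18.
φ(29) = 29 − 1 = 28.
φ(31) = 31 − 1 = 30.
φ(43) = 43 − 1 = 42.
Multiply: 18 · 28 · 30 · 42 = 635040.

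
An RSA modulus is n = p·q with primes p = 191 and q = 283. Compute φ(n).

53580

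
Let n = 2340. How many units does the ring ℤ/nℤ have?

576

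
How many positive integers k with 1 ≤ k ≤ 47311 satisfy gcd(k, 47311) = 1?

38720

Factor 47311: 47311 = 11**2 · 17 · 23.
φ(47311) = 47311 · (1 − 1/11) · (1 − 1/17) · (1 − 1/23)
       = 47311 · 3520/4301 = 38720.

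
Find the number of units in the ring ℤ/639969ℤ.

369600

639969 = 3 · 11^2 · 41 · 43.
φ(3) = 3 − 1 = 2.
φ(11^2) = 11^1·(11−1) = 11·10 = 110.
φ(41) = 41 − 1 = 40.
φ(43) = 43 − 1 = 42.
Since φ is multiplicative, φ(639969) = 2 · 110 · 40 · 42 = 369600.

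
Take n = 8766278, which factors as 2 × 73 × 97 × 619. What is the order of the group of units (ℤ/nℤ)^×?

4271616

φ(8766278) = 8766278 · (1 − 1/2) · (1 − 1/73) · (1 − 1/97) · (1 − 1/619)
       = 8766278 · 4271616/8766278 = 4271616.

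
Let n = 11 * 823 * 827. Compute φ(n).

φ(11) = 11 − 1 = 10.
φ(823) = 823 − 1 = 822.
φ(827) = 827 − 1 = 826.
Multiply: 10 · 822 · 826 = 6789720.

6789720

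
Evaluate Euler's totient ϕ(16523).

Prime factorization: 16523 = 13 × 31 × 41.
φ(13) = 13 − 1 = 12.
φ(31) = 31 − 1 = 30.
φ(41) = 41 − 1 = 40.
Multiply: 12 · 30 · 40 = 14400.

14400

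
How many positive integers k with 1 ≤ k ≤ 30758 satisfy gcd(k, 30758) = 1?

12168

30758 = 2 · 7 · 13^3.
φ(30758) = 30758 · (1 − 1/2) · (1 − 1/7) · (1 − 1/13)
       = 30758 · 72/182 = 12168.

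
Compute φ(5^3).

100

φ(5^3) = 5^2·(5−1) = 25·4 = 100.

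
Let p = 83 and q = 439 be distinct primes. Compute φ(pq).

35916

φ(pq) = (p−1)(q−1) = 82 · 438 = 35916.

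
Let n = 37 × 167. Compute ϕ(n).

φ(37) = 37 − 1 = 36.
φ(167) = 167 − 1 = 166.
Since φ is multiplicative, φ(6179) = 36 · 166 = 5976.

5976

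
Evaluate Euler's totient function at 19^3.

φ(6859) = 6859 · (1 − 1/19)
       = 6859 · 18/19 = 6498.

6498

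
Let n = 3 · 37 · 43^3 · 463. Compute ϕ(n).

2583215712

φ(3) = 3 − 1 = 2.
φ(37) = 37 − 1 = 36.
φ(43^3) = 43^3 − 43^2 = 79507 − 1849 = 77658.
φ(463) = 463 − 1 = 462.
Multiply: 2 · 36 · 77658 · 462 = 2583215712.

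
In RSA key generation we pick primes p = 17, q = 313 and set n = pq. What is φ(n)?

4992

φ(pq) = (p−1)(q−1) = 16 · 312 = 4992.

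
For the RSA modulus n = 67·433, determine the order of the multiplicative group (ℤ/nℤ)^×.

φ(pq) = (p−1)(q−1) = 66 · 432 = 28512.

28512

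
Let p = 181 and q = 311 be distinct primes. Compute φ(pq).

55800

φ(n) = (p − 1)(q − 1) = (181−1)(311−1) = 180·310 = 55800.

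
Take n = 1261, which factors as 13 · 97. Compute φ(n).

1152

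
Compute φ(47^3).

101614

φ(47^3) = 47^2·(47−1) = 2209·46 = 101614.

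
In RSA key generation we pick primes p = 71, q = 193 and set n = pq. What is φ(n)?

13440

φ(n) = (p − 1)(q − 1) = (71−1)(193−1) = 70·192 = 13440.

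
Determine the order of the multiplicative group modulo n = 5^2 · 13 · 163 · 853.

33125760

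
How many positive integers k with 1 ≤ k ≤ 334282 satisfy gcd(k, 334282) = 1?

Factor 334282: 334282 = 2 × 13**2 × 23 × 43.
φ(2) = 2 − 1 = 1.
φ(13^2) = 13^2 − 13^1 = 169 − 13 = 156.
φ(23) = 23 − 1 = 22.
φ(43) = 43 − 1 = 42.
Multiply: 1 · 156 · 22 · 42 = 144144.

144144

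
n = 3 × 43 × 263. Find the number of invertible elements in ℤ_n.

φ(3) = 3 − 1 = 2.
φ(43) = 43 − 1 = 42.
φ(263) = 263 − 1 = 262.
Since φ is multiplicative, φ(33927) = 2 · 42 · 262 = 22008.

22008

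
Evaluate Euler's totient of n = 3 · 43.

φ(3) = 3 − 1 = 2.
φ(43) = 43 − 1 = 42.
Since φ is multiplicative, φ(129) = 2 · 42 = 84.

84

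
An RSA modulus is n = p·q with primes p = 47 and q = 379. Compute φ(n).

17388

φ(17813) = 17813 · (1 − 1/47) · (1 − 1/379)
       = 17813 · 17388/17813 = 17388.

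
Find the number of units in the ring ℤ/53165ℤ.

35280

First factor: 53165 = 5 · 7^3 · 31.
φ(5) = 5 − 1 = 4.
φ(7^3) = 7^3 − 7^2 = 343 − 49 = 294.
φ(31) = 31 − 1 = 30.
Multiply: 4 · 294 · 30 = 35280.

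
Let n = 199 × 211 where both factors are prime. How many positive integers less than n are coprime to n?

φ(41989) = 41989 · (1 − 1/199) · (1 − 1/211)
       = 41989 · 41580/41989 = 41580.

41580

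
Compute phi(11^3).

1210

φ(1331) = 1331 · (1 − 1/11)
       = 1331 · 10/11 = 1210.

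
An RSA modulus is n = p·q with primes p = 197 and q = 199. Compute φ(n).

φ(n) = (p − 1)(q − 1) = (197−1)(199−1) = 196·198 = 38808.

38808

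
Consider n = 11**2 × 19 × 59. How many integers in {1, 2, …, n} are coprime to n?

φ(135641) = 135641 · (1 − 1/11) · (1 − 1/19) · (1 − 1/59)
       = 135641 · 10440/12331 = 114840.

114840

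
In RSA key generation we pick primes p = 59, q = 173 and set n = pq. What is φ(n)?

φ(10207) = 10207 · (1 − 1/59) · (1 − 1/173)
       = 10207 · 9976/10207 = 9976.

9976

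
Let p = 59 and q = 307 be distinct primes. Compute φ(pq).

φ(18113) = 18113 · (1 − 1/59) · (1 − 1/307)
       = 18113 · 17748/18113 = 17748.

17748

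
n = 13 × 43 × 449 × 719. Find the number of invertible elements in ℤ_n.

φ(13) = 13 − 1 = 12.
φ(43) = 43 − 1 = 42.
φ(449) = 449 − 1 = 448.
φ(719) = 719 − 1 = 718.
φ(180462529) = 12 × 42 × 448 × 718 = 162118656.

162118656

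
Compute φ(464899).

394240

First factor: 464899 = 17 · 23 · 29 · 41.
φ(464899) = 464899 · (1 − 1/17) · (1 − 1/23) · (1 − 1/29) · (1 − 1/41)
       = 464899 · 394240/464899 = 394240.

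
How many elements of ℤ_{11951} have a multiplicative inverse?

10368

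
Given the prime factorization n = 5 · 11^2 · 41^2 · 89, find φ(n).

φ(90513445) = 90513445 · (1 − 1/5) · (1 − 1/11) · (1 − 1/41) · (1 − 1/89)
       = 90513445 · 140800/200695 = 63500800.

63500800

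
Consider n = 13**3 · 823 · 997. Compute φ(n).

φ(13^3) = 13^3 − 13^2 = 2197 − 169 = 2028.
φ(823) = 823 − 1 = 822.
φ(997) = 997 − 1 = 996.
Since φ is multiplicative, φ(1802706607) = 2028 · 822 · 996 = 1660347936.

1660347936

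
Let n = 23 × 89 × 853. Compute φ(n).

1649472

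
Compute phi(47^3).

101614

φ(47^3) = 47^2·(47−1) = 2209·46 = 101614.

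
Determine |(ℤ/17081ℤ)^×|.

15120

Factor 17081: 17081 = 19 × 29 × 31.
φ(19) = 19 − 1 = 18.
φ(29) = 29 − 1 = 28.
φ(31) = 31 − 1 = 30.
φ(17081) = 18 × 28 × 30 = 15120.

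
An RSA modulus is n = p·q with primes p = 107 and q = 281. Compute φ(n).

29680

φ(30067) = 30067 · (1 − 1/107) · (1 − 1/281)
       = 30067 · 29680/30067 = 29680.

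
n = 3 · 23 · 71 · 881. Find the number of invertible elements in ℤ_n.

2710400

φ(4316019) = 4316019 · (1 − 1/3) · (1 − 1/23) · (1 − 1/71) · (1 − 1/881)
       = 4316019 · 2710400/4316019 = 2710400.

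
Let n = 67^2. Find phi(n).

4422

φ(67^2) = 67^2 − 67^1 = 4489 − 67 = 4422.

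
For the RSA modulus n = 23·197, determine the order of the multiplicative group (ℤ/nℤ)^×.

φ(n) = (p − 1)(q − 1) = (23−1)(197−1) = 22·196 = 4312.

4312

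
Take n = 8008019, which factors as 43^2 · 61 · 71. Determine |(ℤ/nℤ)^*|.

φ(8008019) = 8008019 · (1 − 1/43) · (1 − 1/61) · (1 − 1/71)
       = 8008019 · 176400/186233 = 7585200.

7585200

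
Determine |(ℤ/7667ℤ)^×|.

Factor 7667: 7667 = 11 · 17 · 41.
φ(7667) = 7667 · (1 − 1/11) · (1 − 1/17) · (1 − 1/41)
       = 7667 · 6400/7667 = 6400.

6400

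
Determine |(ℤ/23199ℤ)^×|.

12960

First factor: 23199 = 3 · 11 · 19 · 37.
φ(3) = 3 − 1 = 2.
φ(11) = 11 − 1 = 10.
φ(19) = 19 − 1 = 18.
φ(37) = 37 − 1 = 36.
φ(23199) = 2 × 10 × 18 × 36 = 12960.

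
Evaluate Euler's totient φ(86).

Prime factorization: 86 = 2 × 43.
φ(86) = 86 · (1 − 1/2) · (1 − 1/43)
       = 86 · 42/86 = 42.

42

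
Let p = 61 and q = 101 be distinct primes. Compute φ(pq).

6000

φ(6161) = 6161 · (1 − 1/61) · (1 − 1/101)
       = 6161 · 6000/6161 = 6000.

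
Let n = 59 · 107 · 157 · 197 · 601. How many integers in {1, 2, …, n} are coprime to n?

112788748800

φ(117348120977) = 117348120977 · (1 − 1/59) · (1 − 1/107) · (1 − 1/157) · (1 − 1/197) · (1 − 1/601)
       = 117348120977 · 112788748800/117348120977 = 112788748800.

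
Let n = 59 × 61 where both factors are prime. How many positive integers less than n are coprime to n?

3480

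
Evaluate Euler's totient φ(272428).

272428 = 2**2 × 13**3 × 31.
φ(2^2) = 2^1·(2−1) = 2·1 = 2.
φ(13^3) = 13^2·(13−1) = 169·12 = 2028.
φ(31) = 31 − 1 = 30.
φ(272428) = 2 × 2028 × 30 = 121680.

121680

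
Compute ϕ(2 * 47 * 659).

30268

φ(2) = 2 − 1 = 1.
φ(47) = 47 − 1 = 46.
φ(659) = 659 − 1 = 658.
Multiply: 1 · 46 · 658 = 30268.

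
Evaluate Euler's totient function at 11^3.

1210

φ(11^3) = 11^2·(11−1) = 121·10 = 1210.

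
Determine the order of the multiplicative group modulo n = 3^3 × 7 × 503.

54216

φ(95067) = 95067 · (1 − 1/3) · (1 − 1/7) · (1 − 1/503)
       = 95067 · 6024/10563 = 54216.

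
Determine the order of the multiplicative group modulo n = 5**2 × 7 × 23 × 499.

φ(5^2) = 5^2 − 5^1 = 25 − 5 = 20.
φ(7) = 7 − 1 = 6.
φ(23) = 23 − 1 = 22.
φ(499) = 499 − 1 = 498.
Since φ is multiplicative, φ(2008475) = 20 · 6 · 22 · 498 = 1314720.

1314720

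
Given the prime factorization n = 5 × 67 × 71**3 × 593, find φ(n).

55149346560

φ(5) = 5 − 1 = 4.
φ(67) = 67 − 1 = 66.
φ(71^3) = 71^2·(71−1) = 5041·70 = 352870.
φ(593) = 593 − 1 = 592.
Multiply: 4 · 66 · 352870 · 592 = 55149346560.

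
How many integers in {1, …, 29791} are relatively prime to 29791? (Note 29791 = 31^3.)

28830

φ(31^3) = 31^3 − 31^2 = 29791 − 961 = 28830.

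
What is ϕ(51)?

32

Prime factorization: 51 = 3 · 17.
φ(51) = 51 · (1 − 1/3) · (1 − 1/17)
       = 51 · 32/51 = 32.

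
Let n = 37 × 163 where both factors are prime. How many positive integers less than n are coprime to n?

5832

φ(n) = (p − 1)(q − 1) = (37−1)(163−1) = 36·162 = 5832.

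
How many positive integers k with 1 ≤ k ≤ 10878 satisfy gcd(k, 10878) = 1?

3024

10878 = 2 · 3 · 7**2 · 37.
φ(2) = 2 − 1 = 1.
φ(3) = 3 − 1 = 2.
φ(7^2) = 7^2 − 7^1 = 49 − 7 = 42.
φ(37) = 37 − 1 = 36.
φ(10878) = 1 × 2 × 42 × 36 = 3024.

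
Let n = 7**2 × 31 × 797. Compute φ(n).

1002960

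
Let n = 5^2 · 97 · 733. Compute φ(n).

1405440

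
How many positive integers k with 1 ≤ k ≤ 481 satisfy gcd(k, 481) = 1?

432

Factor 481: 481 = 13 · 37.
φ(481) = 481 · (1 − 1/13) · (1 − 1/37)
       = 481 · 432/481 = 432.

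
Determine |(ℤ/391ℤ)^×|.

352

Factor 391: 391 = 17 · 23.
φ(17) = 17 − 1 = 16.
φ(23) = 23 − 1 = 22.
φ(391) = 16 × 22 = 352.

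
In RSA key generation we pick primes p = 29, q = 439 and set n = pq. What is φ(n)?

φ(n) = (p − 1)(q − 1) = (29−1)(439−1) = 28·438 = 12264.

12264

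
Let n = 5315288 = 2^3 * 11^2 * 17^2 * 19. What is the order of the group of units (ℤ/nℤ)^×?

φ(2^3) = 2^2·(2−1) = 4·1 = 4.
φ(11^2) = 11^1·(11−1) = 11·10 = 110.
φ(17^2) = 17^1·(17−1) = 17·16 = 272.
φ(19) = 19 − 1 = 18.
Multiply: 4 · 110 · 272 · 18 = 2154240.

2154240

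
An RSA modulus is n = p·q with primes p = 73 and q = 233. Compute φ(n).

16704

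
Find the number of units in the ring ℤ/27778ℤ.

12096

First factor: 27778 = 2 * 17 * 19 * 43.
φ(27778) = 27778 · (1 − 1/2) · (1 − 1/17) · (1 − 1/19) · (1 − 1/43)
       = 27778 · 12096/27778 = 12096.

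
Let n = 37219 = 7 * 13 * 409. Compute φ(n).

φ(7) = 7 − 1 = 6.
φ(13) = 13 − 1 = 12.
φ(409) = 409 − 1 = 408.
φ(37219) = 6 × 12 × 408 = 29376.

29376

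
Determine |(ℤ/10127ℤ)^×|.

First factor: 10127 = 13 · 19 · 41.
φ(13) = 13 − 1 = 12.
φ(19) = 19 − 1 = 18.
φ(41) = 41 − 1 = 40.
φ(10127) = 12 × 18 × 40 = 8640.

8640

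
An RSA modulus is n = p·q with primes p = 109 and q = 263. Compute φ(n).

28296

For distinct primes, φ(pq) = (p−1)(q−1) = 108 × 262 = 28296.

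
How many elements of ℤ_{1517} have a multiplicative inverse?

Factor 1517: 1517 = 37 * 41.
φ(37) = 37 − 1 = 36.
φ(41) = 41 − 1 = 40.
Since φ is multiplicative, φ(1517) = 36 · 40 = 1440.

1440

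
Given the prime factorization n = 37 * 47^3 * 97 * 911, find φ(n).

319571965440

φ(37) = 37 − 1 = 36.
φ(47^3) = 47^2·(47−1) = 2209·46 = 101614.
φ(97) = 97 − 1 = 96.
φ(911) = 911 − 1 = 910.
φ(339457500517) = 36 × 101614 × 96 × 910 = 319571965440.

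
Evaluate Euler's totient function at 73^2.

5256

φ(73^2) = 73^1·(73−1) = 73·72 = 5256.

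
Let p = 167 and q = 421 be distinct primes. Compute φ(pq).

69720

φ(n) = (p − 1)(q − 1) = (167−1)(421−1) = 166·420 = 69720.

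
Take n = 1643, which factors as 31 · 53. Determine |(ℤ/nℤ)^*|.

φ(1643) = 1643 · (1 − 1/31) · (1 − 1/53)
       = 1643 · 1560/1643 = 1560.

1560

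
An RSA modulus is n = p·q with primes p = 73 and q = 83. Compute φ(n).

5904

φ(pq) = (p−1)(q−1) = 72 · 82 = 5904.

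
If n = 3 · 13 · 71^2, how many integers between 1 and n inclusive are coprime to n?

φ(196599) = 196599 · (1 − 1/3) · (1 − 1/13) · (1 − 1/71)
       = 196599 · 1680/2769 = 119280.

119280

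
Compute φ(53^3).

146068

φ(148877) = 148877 · (1 − 1/53)
       = 148877 · 52/53 = 146068.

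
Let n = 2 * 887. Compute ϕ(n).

886

φ(2) = 2 − 1 = 1.
φ(887) = 887 − 1 = 886.
φ(1774) = 1 × 886 = 886.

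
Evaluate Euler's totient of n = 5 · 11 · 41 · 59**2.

5475200

φ(7849655) = 7849655 · (1 − 1/5) · (1 − 1/11) · (1 − 1/41) · (1 − 1/59)
       = 7849655 · 92800/133045 = 5475200.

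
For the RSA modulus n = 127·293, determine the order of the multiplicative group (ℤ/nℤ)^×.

36792

φ(37211) = 37211 · (1 − 1/127) · (1 − 1/293)
       = 37211 · 36792/37211 = 36792.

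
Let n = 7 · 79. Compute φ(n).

468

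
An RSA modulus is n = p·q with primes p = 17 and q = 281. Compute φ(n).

φ(4777) = 4777 · (1 − 1/17) · (1 − 1/281)
       = 4777 · 4480/4777 = 4480.

4480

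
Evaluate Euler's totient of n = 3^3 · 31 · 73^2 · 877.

2486298240

φ(3911747121) = 3911747121 · (1 − 1/3) · (1 − 1/31) · (1 − 1/73) · (1 − 1/877)
       = 3911747121 · 3784320/5953953 = 2486298240.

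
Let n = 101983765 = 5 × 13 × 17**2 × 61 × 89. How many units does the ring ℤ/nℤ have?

68935680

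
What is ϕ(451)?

Prime factorization: 451 = 11 * 41.
φ(451) = 451 · (1 − 1/11) · (1 − 1/41)
       = 451 · 400/451 = 400.

400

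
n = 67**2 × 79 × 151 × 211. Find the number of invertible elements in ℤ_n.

φ(11298898291) = 11298898291 · (1 − 1/67) · (1 − 1/79) · (1 − 1/151) · (1 − 1/211)
       = 11298898291 · 162162000/168640273 = 10864854000.

10864854000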